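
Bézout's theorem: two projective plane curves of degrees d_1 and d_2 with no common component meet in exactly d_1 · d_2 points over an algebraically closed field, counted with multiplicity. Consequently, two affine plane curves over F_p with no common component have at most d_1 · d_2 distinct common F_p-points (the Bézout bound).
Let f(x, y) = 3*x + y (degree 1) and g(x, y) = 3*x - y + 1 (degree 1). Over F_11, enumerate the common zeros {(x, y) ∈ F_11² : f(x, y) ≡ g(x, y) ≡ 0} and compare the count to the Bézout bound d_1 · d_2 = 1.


Common zeros: {(9, 6)}; count = 1; Bézout bound = 1.

deg(f) = 1, deg(g) = 1, so Bézout bound = 1.
Scan x ∈ F_11. For each x, list the y ∈ F_11 with f(x, y) ≡ 0 and those with g(x, y) ≡ 0 (mod 11); the common zeros in that column are the intersection.
  x = 0: f ≡ 0 at y ∈ {0}; g ≡ 0 at y ∈ {1}; common: ∅.
  x = 1: f ≡ 0 at y ∈ {8}; g ≡ 0 at y ∈ {4}; common: ∅.
  x = 2: f ≡ 0 at y ∈ {5}; g ≡ 0 at y ∈ {7}; common: ∅.
  x = 3: f ≡ 0 at y ∈ {2}; g ≡ 0 at y ∈ {10}; common: ∅.
  x = 4: f ≡ 0 at y ∈ {10}; g ≡ 0 at y ∈ {2}; common: ∅.
  x = 5: f ≡ 0 at y ∈ {7}; g ≡ 0 at y ∈ {5}; common: ∅.
  x = 6: f ≡ 0 at y ∈ {4}; g ≡ 0 at y ∈ {8}; common: ∅.
  x = 7: f ≡ 0 at y ∈ {1}; g ≡ 0 at y ∈ {0}; common: ∅.
  x = 8: f ≡ 0 at y ∈ {9}; g ≡ 0 at y ∈ {3}; common: ∅.
  x = 9: f ≡ 0 at y ∈ {6}; g ≡ 0 at y ∈ {6}; common: {6}.
  x = 10: f ≡ 0 at y ∈ {3}; g ≡ 0 at y ∈ {9}; common: ∅.
Collecting: common zeros = {(9, 6)}, so the count is 1.
Comparison with the Bézout bound: 1 ≤ 1 = deg(f)·deg(g), as expected for curves with no common component (the bound is attained).


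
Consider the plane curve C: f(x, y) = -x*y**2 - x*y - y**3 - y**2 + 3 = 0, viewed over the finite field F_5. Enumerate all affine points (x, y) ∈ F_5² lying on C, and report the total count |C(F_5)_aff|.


Affine F_5-points: {(1, 2), (1, 3), (3, 1)}; count = 3.

For each of the 25 pairs (x, y) ∈ F_5², evaluate f(x, y) mod 5. Record the zeros.
  x = 0: [0↦3, 1↦1, 2↦1, 3↦2, 4↦3]  zeros at y ∈ ∅
  x = 1: [0↦3, 1↦4, 2↦0, 3↦0, 4↦3]  zeros at y ∈ {2, 3}
  x = 2: [0↦3, 1↦2, 2↦4, 3↦3, 4↦3]  zeros at y ∈ ∅
  x = 3: [0↦3, 1↦0, 2↦3, 3↦1, 4↦3]  zeros at y ∈ {1}
  x = 4: [0↦3, 1↦3, 2↦2, 3↦4, 4↦3]  zeros at y ∈ ∅
Collecting zeros: affine points = {(1, 2), (1, 3), (3, 1)}.
Total count |C(F_5)_aff| = 3.


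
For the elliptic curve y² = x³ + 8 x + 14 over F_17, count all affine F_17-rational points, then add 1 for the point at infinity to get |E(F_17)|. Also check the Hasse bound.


Affine points = {(2, 2), (2, 15), (4, 5), (4, 12), (5, 3), (5, 14), (9, 4), (9, 13), (12, 6), (12, 11)}; affine count = 10; |E(F_17)| = 11.

Discriminant check: Δ ∝ 4a³ + 27b² = 4·8³ + 27·14² = 4·512 + 27·196 ≡ 13 (mod 17). Nonzero ⇒ E is nonsingular.
For each x ∈ F_17, compute rhs = x³ + 8·x + 14 mod 17, then count y ∈ F_17 with y² ≡ rhs.
  x = 0: rhs = 14, matching y values: none (0 points).
  x = 1: rhs = 6, matching y values: none (0 points).
  x = 2: rhs = 4, matching y values: 2, 15 (2 points).
  x = 3: rhs = 14, matching y values: none (0 points).
  x = 4: rhs = 8, matching y values: 5, 12 (2 points).
  x = 5: rhs = 9, matching y values: 3, 14 (2 points).
  x = 6: rhs = 6, matching y values: none (0 points).
  x = 7: rhs = 5, matching y values: none (0 points).
  x = 8: rhs = 12, matching y values: none (0 points).
  x = 9: rhs = 16, matching y values: 4, 13 (2 points).
  x = 10: rhs = 6, matching y values: none (0 points).
  x = 11: rhs = 5, matching y values: none (0 points).
  x = 12: rhs = 2, matching y values: 6, 11 (2 points).
  x = 13: rhs = 3, matching y values: none (0 points).
  x = 14: rhs = 14, matching y values: none (0 points).
  x = 15: rhs = 7, matching y values: none (0 points).
  x = 16: rhs = 5, matching y values: none (0 points).
Total affine count: 10.
Full point count |E(F_17)| = 10 + 1 = 11.
Hasse bound: |11 − (17+1)| = |-7| = 7 ≤ 2√17 ≈ 8.2462 ✓.


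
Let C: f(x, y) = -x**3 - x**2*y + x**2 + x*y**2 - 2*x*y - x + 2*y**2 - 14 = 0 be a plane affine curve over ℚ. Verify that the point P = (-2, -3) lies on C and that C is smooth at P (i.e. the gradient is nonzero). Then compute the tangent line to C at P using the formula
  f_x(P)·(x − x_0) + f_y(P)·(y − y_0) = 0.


Tangent line at P: -14*x - 28 = 0.

Step 1: f(-2, -3) = 0, so P lies on C.
Step 2: partial derivatives
  f_x(x, y) = -3*x**2 - 2*x*y + 2*x + y**2 - 2*y - 1, f_y(x, y) = -x**2 + 2*x*y - 2*x + 4*y.
  f_x(P) = -14, f_y(P) = 0 (gradient nonzero, so P is smooth).
Step 3: tangent line at P: -14·(x − -2) + 0·(y − -3) = 0.
Expanding: -14*x - 28 = 0.


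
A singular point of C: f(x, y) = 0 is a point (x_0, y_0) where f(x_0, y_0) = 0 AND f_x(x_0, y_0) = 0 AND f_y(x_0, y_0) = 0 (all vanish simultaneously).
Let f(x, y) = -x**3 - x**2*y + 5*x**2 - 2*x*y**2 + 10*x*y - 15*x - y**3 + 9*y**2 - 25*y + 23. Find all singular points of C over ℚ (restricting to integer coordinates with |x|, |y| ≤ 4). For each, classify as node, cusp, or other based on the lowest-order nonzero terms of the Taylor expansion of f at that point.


Singular points: {(1, 2)}; classification: cusp.

Compute partial derivatives:
  f_x = -3*x**2 - 2*x*y + 10*x - 2*y**2 + 10*y - 15.
  f_y = -x**2 - 4*x*y + 10*x - 3*y**2 + 18*y - 25.
Scan x_0 ∈ {−4, ..., 4}. For each x_0, f_y(x_0, y) is a polynomial in y; find its integer roots y ∈ {−4, ..., 4}, then test f_x and f at those candidates.
  x = -4: f_y(-4, y) = -3*y**2 + 34*y - 81; no integer root y with |y| ≤ 4.
  x = -3: f_y(-3, y) = -3*y**2 + 30*y - 64; no integer root y with |y| ≤ 4.
  x = -2: f_y(-2, y) = -3*y**2 + 26*y - 49; no integer root y with |y| ≤ 4.
  x = -1: f_y(-1, y) = -3*y**2 + 22*y - 36; no integer root y with |y| ≤ 4.
  x = 0: f_y(0, y) = -3*y**2 + 18*y - 25; no integer root y with |y| ≤ 4.
  x = 1: f_y(1, y) = -3*y**2 + 14*y - 16; vanishes at y ∈ {2}. (1, 2): f_x = 0, f = 0 — SINGULAR.
  x = 2: f_y(2, y) = -3*y**2 + 10*y - 9; no integer root y with |y| ≤ 4.
  x = 3: f_y(3, y) = -3*y**2 + 6*y - 4; no integer root y with |y| ≤ 4.
  x = 4: f_y(4, y) = -3*y**2 + 2*y - 1; no integer root y with |y| ≤ 4.
Only singular point on the grid: (1, 2).
Classify: substitute x = 1 + u, y = 2 + v and expand: f = -u**3 - u**2*v - 2*u*v**2 - v**3 + v**2.
No constant or linear terms (consistent with a singular point). Quadratic part: v**2. Cubic part: -u**3 - u**2*v - 2*u*v**2 - v**3.
The quadratic part v**2 is a perfect square, so there is a single (double) tangent line v = 0, i.e. y = 2. Restricting the cubic part to that line (v = 0) leaves -u**3 ≠ 0, so f is not divisible by v and the branch is v² ≈ u**3 to lowest order — this is a cusp.
Classification: cusp.


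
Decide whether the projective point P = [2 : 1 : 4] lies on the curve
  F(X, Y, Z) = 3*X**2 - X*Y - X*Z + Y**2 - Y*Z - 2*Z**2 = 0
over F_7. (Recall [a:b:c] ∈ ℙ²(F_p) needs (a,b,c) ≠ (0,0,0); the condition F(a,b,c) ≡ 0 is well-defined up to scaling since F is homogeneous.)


F(2,1,4) ≡ 2 (mod 7); P is NOT on the curve.

Evaluate F(2, 1, 4) term-by-term (mod 7).
  3*X**2 ↦ 3·4·1·1 = 12
  -X*Y ↦ -1·2·1·1 = -2
  -X*Z ↦ -1·2·1·4 = -8
  Y**2 ↦ 1·1·1·1 = 1
  -Y*Z ↦ -1·1·1·4 = -4
  -2*Z**2 ↦ -2·1·1·16 = -32
Sum: F(2, 1, 4) = (12) + (-2) + (-8) + (1) + (-4) + (-32) = -33.
Reducing mod 7: -33 ≡ 2 (mod 7).
Since F(a, b, c) ≡ 2 ≠ 0 (mod 7), P does NOT lie on the curve.


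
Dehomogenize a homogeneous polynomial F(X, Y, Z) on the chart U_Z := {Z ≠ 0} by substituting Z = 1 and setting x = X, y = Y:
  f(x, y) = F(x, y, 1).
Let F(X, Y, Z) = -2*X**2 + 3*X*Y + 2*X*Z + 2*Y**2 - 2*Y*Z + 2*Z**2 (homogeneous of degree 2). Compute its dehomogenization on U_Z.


f(x, y) = -2*x**2 + 3*x*y + 2*x + 2*y**2 - 2*y + 2

On U_Z we set Z = 1. Each monomial c·X^i·Y^j·Z^k in F becomes c·x^i·y^j·1^k = c·x^i·y^j.
Substituting Z = 1: F(X, Y, 1) = -2*x**2 + 3*x*y + 2*x + 2*y**2 - 2*y + 2.
Note: deg(f) ≤ deg(F) = 2; strict inequality happens when F is divisible by Z (lost terms).


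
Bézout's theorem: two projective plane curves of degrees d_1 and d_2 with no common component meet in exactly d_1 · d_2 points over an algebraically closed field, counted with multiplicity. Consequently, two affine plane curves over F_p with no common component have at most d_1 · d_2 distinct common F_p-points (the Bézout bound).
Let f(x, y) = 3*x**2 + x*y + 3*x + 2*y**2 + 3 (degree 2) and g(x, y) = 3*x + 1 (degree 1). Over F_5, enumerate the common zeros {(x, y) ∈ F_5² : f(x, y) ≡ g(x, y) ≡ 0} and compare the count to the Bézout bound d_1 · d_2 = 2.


Common zeros: ∅; count = 0; Bézout bound = 2.

deg(f) = 2, deg(g) = 1, so Bézout bound = 2.
Scan x ∈ F_5. For each x, list the y ∈ F_5 with f(x, y) ≡ 0 and those with g(x, y) ≡ 0 (mod 5); the common zeros in that column are the intersection.
  x = 0: f ≡ 0 at y ∈ {1, 4}; g ≡ 0 at y ∈ ∅; common: ∅.
  x = 1: f ≡ 0 at y ∈ {3, 4}; g ≡ 0 at y ∈ ∅; common: ∅.
  x = 2: f ≡ 0 at y ∈ {1, 3}; g ≡ 0 at y ∈ ∅; common: ∅.
  x = 3: f ≡ 0 at y ∈ ∅; g ≡ 0 at y ∈ {0, 1, 2, 3, 4}; common: ∅.
  x = 4: f ≡ 0 at y ∈ ∅; g ≡ 0 at y ∈ ∅; common: ∅.
Collecting: common zeros = ∅, so the count is 0.
Comparison with the Bézout bound: 0 ≤ 2 = deg(f)·deg(g), as expected for curves with no common component (the affine F_5-count falls short of the bound because intersections may lie at infinity, over extension fields, or carry multiplicity).


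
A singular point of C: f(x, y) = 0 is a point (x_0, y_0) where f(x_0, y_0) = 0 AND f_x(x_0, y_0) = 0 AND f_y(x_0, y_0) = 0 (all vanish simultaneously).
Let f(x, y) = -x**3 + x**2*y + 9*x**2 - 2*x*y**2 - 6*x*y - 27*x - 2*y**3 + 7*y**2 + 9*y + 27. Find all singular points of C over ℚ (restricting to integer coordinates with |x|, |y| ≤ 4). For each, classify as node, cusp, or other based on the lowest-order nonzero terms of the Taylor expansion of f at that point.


Singular points: {(3, 0)}; classification: cusp.

Compute partial derivatives:
  f_x = -3*x**2 + 2*x*y + 18*x - 2*y**2 - 6*y - 27.
  f_y = x**2 - 4*x*y - 6*x - 6*y**2 + 14*y + 9.
Scan x_0 ∈ {−4, ..., 4}. For each x_0, f_y(x_0, y) is a polynomial in y; find its integer roots y ∈ {−4, ..., 4}, then test f_x and f at those candidates.
  x = -4: f_y(-4, y) = -6*y**2 + 30*y + 49; no integer root y with |y| ≤ 4.
  x = -3: f_y(-3, y) = -6*y**2 + 26*y + 36; no integer root y with |y| ≤ 4.
  x = -2: f_y(-2, y) = -6*y**2 + 22*y + 25; no integer root y with |y| ≤ 4.
  x = -1: f_y(-1, y) = -6*y**2 + 18*y + 16; no integer root y with |y| ≤ 4.
  x = 0: f_y(0, y) = -6*y**2 + 14*y + 9; no integer root y with |y| ≤ 4.
  x = 1: f_y(1, y) = -6*y**2 + 10*y + 4; vanishes at y ∈ {2}. (1, 2): f_x = -28 ≠ 0.
  x = 2: f_y(2, y) = -6*y**2 + 6*y + 1; no integer root y with |y| ≤ 4.
  x = 3: f_y(3, y) = -6*y**2 + 2*y; vanishes at y ∈ {0}. (3, 0): f_x = 0, f = 0 — SINGULAR.
  x = 4: f_y(4, y) = -6*y**2 - 2*y + 1; no integer root y with |y| ≤ 4.
Only singular point on the grid: (3, 0).
Classify: substitute x = 3 + u, y = 0 + v and expand: f = -u**3 + u**2*v - 2*u*v**2 - 2*v**3 + v**2.
No constant or linear terms (consistent with a singular point). Quadratic part: v**2. Cubic part: -u**3 + u**2*v - 2*u*v**2 - 2*v**3.
The quadratic part v**2 is a perfect square, so there is a single (double) tangent line v = 0, i.e. y = 0. Restricting the cubic part to that line (v = 0) leaves -u**3 ≠ 0, so f is not divisible by v and the branch is v² ≈ u**3 to lowest order — this is a cusp.
Classification: cusp.


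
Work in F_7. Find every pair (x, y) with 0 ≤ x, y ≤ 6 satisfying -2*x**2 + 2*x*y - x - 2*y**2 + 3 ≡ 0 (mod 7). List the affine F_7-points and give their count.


Affine F_7-points: {(1, 0), (1, 1), (2, 0), (2, 2), (3, 1), (3, 2)}; count = 6.

For each of the 49 pairs (x, y) ∈ F_7², evaluate f(x, y) mod 7. Record the zeros.
  x = 0: [0↦3, 1↦1, 2↦2, 3↦6, 4↦6, 5↦2, 6↦1]  zeros at y ∈ ∅
  x = 1: [0↦0, 1↦0, 2↦3, 3↦2, 4↦4, 5↦2, 6↦3]  zeros at y ∈ {0, 1}
  x = 2: [0↦0, 1↦2, 2↦0, 3↦1, 4↦5, 5↦5, 6↦1]  zeros at y ∈ {0, 2}
  x = 3: [0↦3, 1↦0, 2↦0, 3↦3, 4↦2, 5↦4, 6↦2]  zeros at y ∈ {1, 2}
  x = 4: [0↦2, 1↦1, 2↦3, 3↦1, 4↦2, 5↦6, 6↦6]  zeros at y ∈ ∅
  x = 5: [0↦4, 1↦5, 2↦2, 3↦2, 4↦5, 5↦4, 6↦6]  zeros at y ∈ ∅
  x = 6: [0↦2, 1↦5, 2↦4, 3↦6, 4↦4, 5↦5, 6↦2]  zeros at y ∈ ∅
Collecting zeros: affine points = {(1, 0), (1, 1), (2, 0), (2, 2), (3, 1), (3, 2)}.
Total count |C(F_7)_aff| = 6.


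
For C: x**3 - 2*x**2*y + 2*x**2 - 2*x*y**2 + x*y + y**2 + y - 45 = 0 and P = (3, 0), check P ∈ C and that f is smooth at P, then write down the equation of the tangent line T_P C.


Tangent line at P: 39*x - 14*y - 117 = 0.

Step 1: f(3, 0) = 0, so P lies on C.
Step 2: partial derivatives
  f_x(x, y) = 3*x**2 - 4*x*y + 4*x - 2*y**2 + y, f_y(x, y) = -2*x**2 - 4*x*y + x + 2*y + 1.
  f_x(P) = 39, f_y(P) = -14 (gradient nonzero, so P is smooth).
Step 3: tangent line at P: 39·(x − 3) + -14·(y − 0) = 0.
Expanding: 39*x - 14*y - 117 = 0.


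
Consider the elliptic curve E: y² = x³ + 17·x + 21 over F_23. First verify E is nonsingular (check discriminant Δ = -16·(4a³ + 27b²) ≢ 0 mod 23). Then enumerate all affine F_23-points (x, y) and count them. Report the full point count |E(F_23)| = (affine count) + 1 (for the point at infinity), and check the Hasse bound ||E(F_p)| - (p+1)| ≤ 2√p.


Affine points = {(1, 4), (1, 19), (5, 1), (5, 22), (7, 0), (8, 5), (8, 18), (9, 11), (9, 12), (10, 8), (10, 15), (13, 1), (13, 22), (14, 6), (14, 17), (17, 5), (17, 18), (18, 8), (18, 15), (19, 2), (19, 21), (20, 9), (20, 14), (21, 5), (21, 18), (22, 7), (22, 16)}; affine count = 27; |E(F_23)| = 28.

Discriminant check: Δ ∝ 4a³ + 27b² = 4·17³ + 27·21² = 4·4913 + 27·441 ≡ 3 (mod 23). Nonzero ⇒ E is nonsingular.
For each x ∈ F_23, compute rhs = x³ + 17·x + 21 mod 23, then count y ∈ F_23 with y² ≡ rhs.
  x = 0: rhs = 21, matching y values: none (0 points).
  x = 1: rhs = 16, matching y values: 4, 19 (2 points).
  x = 2: rhs = 17, matching y values: none (0 points).
  x = 3: rhs = 7, matching y values: none (0 points).
  x = 4: rhs = 15, matching y values: none (0 points).
  x = 5: rhs = 1, matching y values: 1, 22 (2 points).
  x = 6: rhs = 17, matching y values: none (0 points).
  x = 7: rhs = 0, matching y values: 0 (1 points).
  x = 8: rhs = 2, matching y values: 5, 18 (2 points).
  x = 9: rhs = 6, matching y values: 11, 12 (2 points).
  x = 10: rhs = 18, matching y values: 8, 15 (2 points).
  x = 11: rhs = 21, matching y values: none (0 points).
  x = 12: rhs = 21, matching y values: none (0 points).
  x = 13: rhs = 1, matching y values: 1, 22 (2 points).
  x = 14: rhs = 13, matching y values: 6, 17 (2 points).
  x = 15: rhs = 17, matching y values: none (0 points).
  x = 16: rhs = 19, matching y values: none (0 points).
  x = 17: rhs = 2, matching y values: 5, 18 (2 points).
  x = 18: rhs = 18, matching y values: 8, 15 (2 points).
  x = 19: rhs = 4, matching y values: 2, 21 (2 points).
  x = 20: rhs = 12, matching y values: 9, 14 (2 points).
  x = 21: rhs = 2, matching y values: 5, 18 (2 points).
  x = 22: rhs = 3, matching y values: 7, 16 (2 points).
Total affine count: 27.
Full point count |E(F_23)| = 27 + 1 = 28.
Hasse bound: |28 − (23+1)| = |4| = 4 ≤ 2√23 ≈ 9.5917 ✓.


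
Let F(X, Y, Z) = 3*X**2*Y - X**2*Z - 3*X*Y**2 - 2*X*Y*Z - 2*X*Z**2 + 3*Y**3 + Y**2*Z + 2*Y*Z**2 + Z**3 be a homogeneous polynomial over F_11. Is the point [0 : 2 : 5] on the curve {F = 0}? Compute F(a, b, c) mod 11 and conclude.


F(0,2,5) ≡ 5 (mod 11); P is NOT on the curve.

Evaluate F(0, 2, 5) term-by-term (mod 11).
  3*X**2*Y ↦ 3·0·2·1 = 0
  -X**2*Z ↦ -1·0·1·5 = 0
  -3*X*Y**2 ↦ -3·0·4·1 = 0
  -2*X*Y*Z ↦ -2·0·2·5 = 0
  -2*X*Z**2 ↦ -2·0·1·25 = 0
  3*Y**3 ↦ 3·1·8·1 = 24
  Y**2*Z ↦ 1·1·4·5 = 20
  2*Y*Z**2 ↦ 2·1·2·25 = 100
  Z**3 ↦ 1·1·1·125 = 125
Sum: F(0, 2, 5) = (0) + (0) + (0) + (0) + (0) + (24) + (20) + (100) + (125) = 269.
Reducing mod 11: 269 ≡ 5 (mod 11).
Since F(a, b, c) ≡ 5 ≠ 0 (mod 11), P does NOT lie on the curve.


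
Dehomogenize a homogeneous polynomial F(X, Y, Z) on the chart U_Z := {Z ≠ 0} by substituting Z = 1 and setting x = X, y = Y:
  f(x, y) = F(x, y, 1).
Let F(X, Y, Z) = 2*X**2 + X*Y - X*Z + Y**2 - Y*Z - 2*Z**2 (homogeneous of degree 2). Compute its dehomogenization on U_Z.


f(x, y) = 2*x**2 + x*y - x + y**2 - y - 2

On U_Z we set Z = 1. Each monomial c·X^i·Y^j·Z^k in F becomes c·x^i·y^j·1^k = c·x^i·y^j.
Substituting Z = 1: F(X, Y, 1) = 2*x**2 + x*y - x + y**2 - y - 2.
Note: deg(f) ≤ deg(F) = 2; strict inequality happens when F is divisible by Z (lost terms).


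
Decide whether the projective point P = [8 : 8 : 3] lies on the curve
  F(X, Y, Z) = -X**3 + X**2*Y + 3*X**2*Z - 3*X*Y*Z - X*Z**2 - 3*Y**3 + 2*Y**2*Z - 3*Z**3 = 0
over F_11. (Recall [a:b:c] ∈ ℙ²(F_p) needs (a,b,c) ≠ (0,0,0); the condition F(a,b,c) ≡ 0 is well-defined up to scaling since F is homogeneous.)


F(8,8,3) ≡ 4 (mod 11); P is NOT on the curve.

Evaluate F(8, 8, 3) term-by-term (mod 11).
  -X**3 ↦ -1·512·1·1 = -512
  X**2*Y ↦ 1·64·8·1 = 512
  3*X**2*Z ↦ 3·64·1·3 = 576
  -3*X*Y*Z ↦ -3·8·8·3 = -576
  -X*Z**2 ↦ -1·8·1·9 = -72
  -3*Y**3 ↦ -3·1·512·1 = -1536
  2*Y**2*Z ↦ 2·1·64·3 = 384
  -3*Z**3 ↦ -3·1·1·27 = -81
Sum: F(8, 8, 3) = (-512) + (512) + (576) + (-576) + (-72) + (-1536) + (384) + (-81) = -1305.
Reducing mod 11: -1305 ≡ 4 (mod 11).
Since F(a, b, c) ≡ 4 ≠ 0 (mod 11), P does NOT lie on the curve.


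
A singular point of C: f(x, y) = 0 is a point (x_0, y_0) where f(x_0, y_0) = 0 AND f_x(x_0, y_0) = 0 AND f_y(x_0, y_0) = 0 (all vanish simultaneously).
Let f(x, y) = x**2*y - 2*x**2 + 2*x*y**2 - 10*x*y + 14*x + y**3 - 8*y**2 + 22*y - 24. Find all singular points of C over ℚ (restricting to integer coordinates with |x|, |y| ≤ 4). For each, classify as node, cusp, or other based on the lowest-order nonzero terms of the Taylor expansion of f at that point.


Singular points: {(3, 1)}; classification: node.

Compute partial derivatives:
  f_x = 2*x*y - 4*x + 2*y**2 - 10*y + 14.
  f_y = x**2 + 4*x*y - 10*x + 3*y**2 - 16*y + 22.
Scan x_0 ∈ {−4, ..., 4}. For each x_0, f_y(x_0, y) is a polynomial in y; find its integer roots y ∈ {−4, ..., 4}, then test f_x and f at those candidates.
  x = -4: f_y(-4, y) = 3*y**2 - 32*y + 78; no integer root y with |y| ≤ 4.
  x = -3: f_y(-3, y) = 3*y**2 - 28*y + 61; no integer root y with |y| ≤ 4.
  x = -2: f_y(-2, y) = 3*y**2 - 24*y + 46; no integer root y with |y| ≤ 4.
  x = -1: f_y(-1, y) = 3*y**2 - 20*y + 33; vanishes at y ∈ {3}. (-1, 3): f_x = 0 but f = -4 ≠ 0.
  x = 0: f_y(0, y) = 3*y**2 - 16*y + 22; no integer root y with |y| ≤ 4.
  x = 1: f_y(1, y) = 3*y**2 - 12*y + 13; no integer root y with |y| ≤ 4.
  x = 2: f_y(2, y) = 3*y**2 - 8*y + 6; no integer root y with |y| ≤ 4.
  x = 3: f_y(3, y) = 3*y**2 - 4*y + 1; vanishes at y ∈ {1}. (3, 1): f_x = 0, f = 0 — SINGULAR.
  x = 4: f_y(4, y) = 3*y**2 - 2; no integer root y with |y| ≤ 4.
Only singular point on the grid: (3, 1).
Classify: substitute x = 3 + u, y = 1 + v and expand: f = u**2*v - u**2 + 2*u*v**2 + v**3 + v**2.
No constant or linear terms (consistent with a singular point). Quadratic part: -u**2 + v**2. Cubic part: u**2*v + 2*u*v**2 + v**3.
The quadratic part v**2 - u**2 = (v − u)(v + u) splits into two distinct linear factors, so there are two distinct tangent lines y − 1 = ±(x − 3) — this is a node (ordinary double point).
Classification: node.


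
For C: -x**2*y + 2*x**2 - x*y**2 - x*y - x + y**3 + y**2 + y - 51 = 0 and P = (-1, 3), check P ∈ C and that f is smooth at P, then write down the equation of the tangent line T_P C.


Tangent line at P: -11*x + 40*y - 131 = 0.

Step 1: f(-1, 3) = 0, so P lies on C.
Step 2: partial derivatives
  f_x(x, y) = -2*x*y + 4*x - y**2 - y - 1, f_y(x, y) = -x**2 - 2*x*y - x + 3*y**2 + 2*y + 1.
  f_x(P) = -11, f_y(P) = 40 (gradient nonzero, so P is smooth).
Step 3: tangent line at P: -11·(x − -1) + 40·(y − 3) = 0.
Expanding: -11*x + 40*y - 131 = 0.


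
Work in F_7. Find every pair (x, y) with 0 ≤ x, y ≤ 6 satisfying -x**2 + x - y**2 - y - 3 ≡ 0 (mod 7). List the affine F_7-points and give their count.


Affine F_7-points: {(2, 1), (2, 5), (3, 3), (4, 2), (4, 4), (5, 3), (6, 1), (6, 5)}; count = 8.

For each of the 49 pairs (x, y) ∈ F_7², evaluate f(x, y) mod 7. Record the zeros.
  x = 0: [0↦4, 1↦2, 2↦5, 3↦6, 4↦5, 5↦2, 6↦4]  zeros at y ∈ ∅
  x = 1: [0↦4, 1↦2, 2↦5, 3↦6, 4↦5, 5↦2, 6↦4]  zeros at y ∈ ∅
  x = 2: [0↦2, 1↦0, 2↦3, 3↦4, 4↦3, 5↦0, 6↦2]  zeros at y ∈ {1, 5}
  x = 3: [0↦5, 1↦3, 2↦6, 3↦0, 4↦6, 5↦3, 6↦5]  zeros at y ∈ {3}
  x = 4: [0↦6, 1↦4, 2↦0, 3↦1, 4↦0, 5↦4, 6↦6]  zeros at y ∈ {2, 4}
  x = 5: [0↦5, 1↦3, 2↦6, 3↦0, 4↦6, 5↦3, 6↦5]  zeros at y ∈ {3}
  x = 6: [0↦2, 1↦0, 2↦3, 3↦4, 4↦3, 5↦0, 6↦2]  zeros at y ∈ {1, 5}
Collecting zeros: affine points = {(2, 1), (2, 5), (3, 3), (4, 2), (4, 4), (5, 3), (6, 1), (6, 5)}.
Total count |C(F_7)_aff| = 8.


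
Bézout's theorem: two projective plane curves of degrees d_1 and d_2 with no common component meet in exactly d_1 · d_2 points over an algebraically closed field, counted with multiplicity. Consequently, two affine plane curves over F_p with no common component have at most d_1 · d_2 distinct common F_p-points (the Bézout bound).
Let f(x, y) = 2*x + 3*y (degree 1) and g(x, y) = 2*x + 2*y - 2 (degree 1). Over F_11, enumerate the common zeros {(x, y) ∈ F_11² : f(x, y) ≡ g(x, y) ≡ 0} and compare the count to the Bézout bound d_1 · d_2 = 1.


Common zeros: {(3, 9)}; count = 1; Bézout bound = 1.

deg(f) = 1, deg(g) = 1, so Bézout bound = 1.
Scan x ∈ F_11. For each x, list the y ∈ F_11 with f(x, y) ≡ 0 and those with g(x, y) ≡ 0 (mod 11); the common zeros in that column are the intersection.
  x = 0: f ≡ 0 at y ∈ {0}; g ≡ 0 at y ∈ {1}; common: ∅.
  x = 1: f ≡ 0 at y ∈ {3}; g ≡ 0 at y ∈ {0}; common: ∅.
  x = 2: f ≡ 0 at y ∈ {6}; g ≡ 0 at y ∈ {10}; common: ∅.
  x = 3: f ≡ 0 at y ∈ {9}; g ≡ 0 at y ∈ {9}; common: {9}.
  x = 4: f ≡ 0 at y ∈ {1}; g ≡ 0 at y ∈ {8}; common: ∅.
  x = 5: f ≡ 0 at y ∈ {4}; g ≡ 0 at y ∈ {7}; common: ∅.
  x = 6: f ≡ 0 at y ∈ {7}; g ≡ 0 at y ∈ {6}; common: ∅.
  x = 7: f ≡ 0 at y ∈ {10}; g ≡ 0 at y ∈ {5}; common: ∅.
  x = 8: f ≡ 0 at y ∈ {2}; g ≡ 0 at y ∈ {4}; common: ∅.
  x = 9: f ≡ 0 at y ∈ {5}; g ≡ 0 at y ∈ {3}; common: ∅.
  x = 10: f ≡ 0 at y ∈ {8}; g ≡ 0 at y ∈ {2}; common: ∅.
Collecting: common zeros = {(3, 9)}, so the count is 1.
Comparison with the Bézout bound: 1 ≤ 1 = deg(f)·deg(g), as expected for curves with no common component (the bound is attained).


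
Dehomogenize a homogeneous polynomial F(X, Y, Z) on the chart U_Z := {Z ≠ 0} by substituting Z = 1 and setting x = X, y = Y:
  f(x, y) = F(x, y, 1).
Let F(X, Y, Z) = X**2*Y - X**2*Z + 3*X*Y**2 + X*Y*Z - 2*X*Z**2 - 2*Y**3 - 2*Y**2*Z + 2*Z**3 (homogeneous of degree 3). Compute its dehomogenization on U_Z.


f(x, y) = x**2*y - x**2 + 3*x*y**2 + x*y - 2*x - 2*y**3 - 2*y**2 + 2

On U_Z we set Z = 1. Each monomial c·X^i·Y^j·Z^k in F becomes c·x^i·y^j·1^k = c·x^i·y^j.
Substituting Z = 1: F(X, Y, 1) = x**2*y - x**2 + 3*x*y**2 + x*y - 2*x - 2*y**3 - 2*y**2 + 2.
Note: deg(f) ≤ deg(F) = 3; strict inequality happens when F is divisible by Z (lost terms).


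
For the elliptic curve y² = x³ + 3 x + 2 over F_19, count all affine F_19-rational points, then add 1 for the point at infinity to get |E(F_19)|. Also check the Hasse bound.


Affine points = {(1, 5), (1, 14), (2, 4), (2, 15), (3, 0), (5, 3), (5, 16), (7, 9), (7, 10), (8, 5), (8, 14), (9, 6), (9, 13), (10, 5), (10, 14), (11, 6), (11, 13), (16, 2), (16, 17), (17, 8), (17, 11), (18, 6), (18, 13)}; affine count = 23; |E(F_19)| = 24.

Discriminant check: Δ ∝ 4a³ + 27b² = 4·3³ + 27·2² = 4·27 + 27·4 ≡ 7 (mod 19). Nonzero ⇒ E is nonsingular.
For each x ∈ F_19, compute rhs = x³ + 3·x + 2 mod 19, then count y ∈ F_19 with y² ≡ rhs.
  x = 0: rhs = 2, matching y values: none (0 points).
  x = 1: rhs = 6, matching y values: 5, 14 (2 points).
  x = 2: rhs = 16, matching y values: 4, 15 (2 points).
  x = 3: rhs = 0, matching y values: 0 (1 points).
  x = 4: rhs = 2, matching y values: none (0 points).
  x = 5: rhs = 9, matching y values: 3, 16 (2 points).
  x = 6: rhs = 8, matching y values: none (0 points).
  x = 7: rhs = 5, matching y values: 9, 10 (2 points).
  x = 8: rhs = 6, matching y values: 5, 14 (2 points).
  x = 9: rhs = 17, matching y values: 6, 13 (2 points).
  x = 10: rhs = 6, matching y values: 5, 14 (2 points).
  x = 11: rhs = 17, matching y values: 6, 13 (2 points).
  x = 12: rhs = 18, matching y values: none (0 points).
  x = 13: rhs = 15, matching y values: none (0 points).
  x = 14: rhs = 14, matching y values: none (0 points).
  x = 15: rhs = 2, matching y values: none (0 points).
  x = 16: rhs = 4, matching y values: 2, 17 (2 points).
  x = 17: rhs = 7, matching y values: 8, 11 (2 points).
  x = 18: rhs = 17, matching y values: 6, 13 (2 points).
Total affine count: 23.
Full point count |E(F_19)| = 23 + 1 = 24.
Hasse bound: |24 − (19+1)| = |4| = 4 ≤ 2√19 ≈ 8.7178 ✓.


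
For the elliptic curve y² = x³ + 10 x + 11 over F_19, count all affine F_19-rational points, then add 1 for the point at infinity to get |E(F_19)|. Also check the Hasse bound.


Affine points = {(0, 7), (0, 12), (2, 1), (2, 18), (3, 7), (3, 12), (4, 1), (4, 18), (7, 5), (7, 14), (10, 3), (10, 16), (12, 4), (12, 15), (13, 1), (13, 18), (14, 8), (14, 11), (16, 7), (16, 12), (18, 0)}; affine count = 21; |E(F_19)| = 22.

Discriminant check: Δ ∝ 4a³ + 27b² = 4·10³ + 27·11² = 4·1000 + 27·121 ≡ 9 (mod 19). Nonzero ⇒ E is nonsingular.
For each x ∈ F_19, compute rhs = x³ + 10·x + 11 mod 19, then count y ∈ F_19 with y² ≡ rhs.
  x = 0: rhs = 11, matching y values: 7, 12 (2 points).
  x = 1: rhs = 3, matching y values: none (0 points).
  x = 2: rhs = 1, matching y values: 1, 18 (2 points).
  x = 3: rhs = 11, matching y values: 7, 12 (2 points).
  x = 4: rhs = 1, matching y values: 1, 18 (2 points).
  x = 5: rhs = 15, matching y values: none (0 points).
  x = 6: rhs = 2, matching y values: none (0 points).
  x = 7: rhs = 6, matching y values: 5, 14 (2 points).
  x = 8: rhs = 14, matching y values: none (0 points).
  x = 9: rhs = 13, matching y values: none (0 points).
  x = 10: rhs = 9, matching y values: 3, 16 (2 points).
  x = 11: rhs = 8, matching y values: none (0 points).
  x = 12: rhs = 16, matching y values: 4, 15 (2 points).
  x = 13: rhs = 1, matching y values: 1, 18 (2 points).
  x = 14: rhs = 7, matching y values: 8, 11 (2 points).
  x = 15: rhs = 2, matching y values: none (0 points).
  x = 16: rhs = 11, matching y values: 7, 12 (2 points).
  x = 17: rhs = 2, matching y values: none (0 points).
  x = 18: rhs = 0, matching y values: 0 (1 points).
Total affine count: 21.
Full point count |E(F_19)| = 21 + 1 = 22.
Hasse bound: |22 − (19+1)| = |2| = 2 ≤ 2√19 ≈ 8.7178 ✓.


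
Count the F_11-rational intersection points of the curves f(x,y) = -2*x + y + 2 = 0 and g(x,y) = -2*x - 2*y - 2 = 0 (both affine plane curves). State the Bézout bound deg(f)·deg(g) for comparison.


Common zeros: {(4, 6)}; count = 1; Bézout bound = 1.

deg(f) = 1, deg(g) = 1, so Bézout bound = 1.
Scan x ∈ F_11. For each x, list the y ∈ F_11 with f(x, y) ≡ 0 and those with g(x, y) ≡ 0 (mod 11); the common zeros in that column are the intersection.
  x = 0: f ≡ 0 at y ∈ {9}; g ≡ 0 at y ∈ {10}; common: ∅.
  x = 1: f ≡ 0 at y ∈ {0}; g ≡ 0 at y ∈ {9}; common: ∅.
  x = 2: f ≡ 0 at y ∈ {2}; g ≡ 0 at y ∈ {8}; common: ∅.
  x = 3: f ≡ 0 at y ∈ {4}; g ≡ 0 at y ∈ {7}; common: ∅.
  x = 4: f ≡ 0 at y ∈ {6}; g ≡ 0 at y ∈ {6}; common: {6}.
  x = 5: f ≡ 0 at y ∈ {8}; g ≡ 0 at y ∈ {5}; common: ∅.
  x = 6: f ≡ 0 at y ∈ {10}; g ≡ 0 at y ∈ {4}; common: ∅.
  x = 7: f ≡ 0 at y ∈ {1}; g ≡ 0 at y ∈ {3}; common: ∅.
  x = 8: f ≡ 0 at y ∈ {3}; g ≡ 0 at y ∈ {2}; common: ∅.
  x = 9: f ≡ 0 at y ∈ {5}; g ≡ 0 at y ∈ {1}; common: ∅.
  x = 10: f ≡ 0 at y ∈ {7}; g ≡ 0 at y ∈ {0}; common: ∅.
Collecting: common zeros = {(4, 6)}, so the count is 1.
Comparison with the Bézout bound: 1 ≤ 1 = deg(f)·deg(g), as expected for curves with no common component (the bound is attained).


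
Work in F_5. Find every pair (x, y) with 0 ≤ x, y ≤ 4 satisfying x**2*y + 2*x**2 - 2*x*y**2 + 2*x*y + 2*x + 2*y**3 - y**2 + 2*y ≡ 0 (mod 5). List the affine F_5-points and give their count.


Affine F_5-points: {(0, 0), (0, 4), (2, 4), (4, 0)}; count = 4.

For each of the 25 pairs (x, y) ∈ F_5², evaluate f(x, y) mod 5. Record the zeros.
  x = 0: [0↦0, 1↦3, 2↦1, 3↦1, 4↦0]  zeros at y ∈ {0, 4}
  x = 1: [0↦4, 1↦3, 2↦3, 3↦1, 4↦4]  zeros at y ∈ ∅
  x = 2: [0↦2, 1↦4, 2↦3, 3↦1, 4↦0]  zeros at y ∈ {4}
  x = 3: [0↦4, 1↦1, 2↦1, 3↦1, 4↦3]  zeros at y ∈ ∅
  x = 4: [0↦0, 1↦4, 2↦2, 3↦1, 4↦3]  zeros at y ∈ {0}
Collecting zeros: affine points = {(0, 0), (0, 4), (2, 4), (4, 0)}.
Total count |C(F_5)_aff| = 4.


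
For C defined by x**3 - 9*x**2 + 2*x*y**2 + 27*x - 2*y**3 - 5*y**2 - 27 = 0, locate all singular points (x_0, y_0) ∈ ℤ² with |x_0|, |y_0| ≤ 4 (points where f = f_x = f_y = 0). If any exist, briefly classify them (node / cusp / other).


Singular points: {(3, 0)}; classification: cusp.

Compute partial derivatives:
  f_x = 3*x**2 - 18*x + 2*y**2 + 27.
  f_y = 4*x*y - 6*y**2 - 10*y.
Scan x_0 ∈ {−4, ..., 4}. For each x_0, f_y(x_0, y) is a polynomial in y; find its integer roots y ∈ {−4, ..., 4}, then test f_x and f at those candidates.
  x = -4: f_y(-4, y) = -6*y**2 - 26*y; vanishes at y ∈ {0}. (-4, 0): f_x = 147 ≠ 0.
  x = -3: f_y(-3, y) = -6*y**2 - 22*y; vanishes at y ∈ {0}. (-3, 0): f_x = 108 ≠ 0.
  x = -2: f_y(-2, y) = -6*y**2 - 18*y; vanishes at y ∈ {-3, 0}. (-2, -3): f_x = 93 ≠ 0; (-2, 0): f_x = 75 ≠ 0.
  x = -1: f_y(-1, y) = -6*y**2 - 14*y; vanishes at y ∈ {0}. (-1, 0): f_x = 48 ≠ 0.
  x = 0: f_y(0, y) = -6*y**2 - 10*y; vanishes at y ∈ {0}. (0, 0): f_x = 27 ≠ 0.
  x = 1: f_y(1, y) = -6*y**2 - 6*y; vanishes at y ∈ {-1, 0}. (1, -1): f_x = 14 ≠ 0; (1, 0): f_x = 12 ≠ 0.
  x = 2: f_y(2, y) = -6*y**2 - 2*y; vanishes at y ∈ {0}. (2, 0): f_x = 3 ≠ 0.
  x = 3: f_y(3, y) = -6*y**2 + 2*y; vanishes at y ∈ {0}. (3, 0): f_x = 0, f = 0 — SINGULAR.
  x = 4: f_y(4, y) = -6*y**2 + 6*y; vanishes at y ∈ {0, 1}. (4, 0): f_x = 3 ≠ 0; (4, 1): f_x = 5 ≠ 0.
Only singular point on the grid: (3, 0).
Classify: substitute x = 3 + u, y = 0 + v and expand: f = u**3 + 2*u*v**2 - 2*v**3 + v**2.
No constant or linear terms (consistent with a singular point). Quadratic part: v**2. Cubic part: u**3 + 2*u*v**2 - 2*v**3.
The quadratic part v**2 is a perfect square, so there is a single (double) tangent line v = 0, i.e. y = 0. Restricting the cubic part to that line (v = 0) leaves u**3 ≠ 0, so f is not divisible by v and the branch is v² ≈ -u**3 to lowest order — this is a cusp.
Classification: cusp.


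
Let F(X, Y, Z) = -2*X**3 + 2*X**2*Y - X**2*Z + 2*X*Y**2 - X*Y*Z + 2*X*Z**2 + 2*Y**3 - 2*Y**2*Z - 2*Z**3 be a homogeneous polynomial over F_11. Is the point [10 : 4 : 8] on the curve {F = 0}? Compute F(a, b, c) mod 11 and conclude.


F(10,4,8) ≡ 9 (mod 11); P is NOT on the curve.

Evaluate F(10, 4, 8) term-by-term (mod 11).
  -2*X**3 ↦ -2·1000·1·1 = -2000
  2*X**2*Y ↦ 2·100·4·1 = 800
  -X**2*Z ↦ -1·100·1·8 = -800
  2*X*Y**2 ↦ 2·10·16·1 = 320
  -X*Y*Z ↦ -1·10·4·8 = -320
  2*X*Z**2 ↦ 2·10·1·64 = 1280
  2*Y**3 ↦ 2·1·64·1 = 128
  -2*Y**2*Z ↦ -2·1·16·8 = -256
  -2*Z**3 ↦ -2·1·1·512 = -1024
Sum: F(10, 4, 8) = (-2000) + (800) + (-800) + (320) + (-320) + (1280) + (128) + (-256) + (-1024) = -1872.
Reducing mod 11: -1872 ≡ 9 (mod 11).
Since F(a, b, c) ≡ 9 ≠ 0 (mod 11), P does NOT lie on the curve.


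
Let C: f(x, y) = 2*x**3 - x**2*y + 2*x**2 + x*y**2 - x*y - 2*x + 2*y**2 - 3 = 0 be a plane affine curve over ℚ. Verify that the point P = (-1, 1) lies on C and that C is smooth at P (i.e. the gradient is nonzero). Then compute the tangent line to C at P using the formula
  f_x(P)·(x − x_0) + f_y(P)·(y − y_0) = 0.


Tangent line at P: 2*x + 2*y = 0.

Step 1: f(-1, 1) = 0, so P lies on C.
Step 2: partial derivatives
  f_x(x, y) = 6*x**2 - 2*x*y + 4*x + y**2 - y - 2, f_y(x, y) = -x**2 + 2*x*y - x + 4*y.
  f_x(P) = 2, f_y(P) = 2 (gradient nonzero, so P is smooth).
Step 3: tangent line at P: 2·(x − -1) + 2·(y − 1) = 0.
Expanding: 2*x + 2*y = 0.


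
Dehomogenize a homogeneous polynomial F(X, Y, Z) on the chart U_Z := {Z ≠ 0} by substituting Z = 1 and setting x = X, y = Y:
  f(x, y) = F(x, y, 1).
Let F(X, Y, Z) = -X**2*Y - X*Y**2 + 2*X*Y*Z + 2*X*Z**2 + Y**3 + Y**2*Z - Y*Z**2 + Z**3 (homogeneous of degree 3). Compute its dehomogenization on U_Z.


f(x, y) = -x**2*y - x*y**2 + 2*x*y + 2*x + y**3 + y**2 - y + 1

On U_Z we set Z = 1. Each monomial c·X^i·Y^j·Z^k in F becomes c·x^i·y^j·1^k = c·x^i·y^j.
Substituting Z = 1: F(X, Y, 1) = -x**2*y - x*y**2 + 2*x*y + 2*x + y**3 + y**2 - y + 1.
Note: deg(f) ≤ deg(F) = 3; strict inequality happens when F is divisible by Z (lost terms).


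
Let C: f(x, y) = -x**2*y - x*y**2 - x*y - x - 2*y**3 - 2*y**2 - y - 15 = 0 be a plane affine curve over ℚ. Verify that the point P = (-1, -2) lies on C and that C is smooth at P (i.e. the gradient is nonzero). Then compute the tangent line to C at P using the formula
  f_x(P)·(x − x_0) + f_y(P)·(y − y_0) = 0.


Tangent line at P: -7*x - 21*y - 49 = 0.

Step 1: f(-1, -2) = 0, so P lies on C.
Step 2: partial derivatives
  f_x(x, y) = -2*x*y - y**2 - y - 1, f_y(x, y) = -x**2 - 2*x*y - x - 6*y**2 - 4*y - 1.
  f_x(P) = -7, f_y(P) = -21 (gradient nonzero, so P is smooth).
Step 3: tangent line at P: -7·(x − -1) + -21·(y − -2) = 0.
Expanding: -7*x - 21*y - 49 = 0.


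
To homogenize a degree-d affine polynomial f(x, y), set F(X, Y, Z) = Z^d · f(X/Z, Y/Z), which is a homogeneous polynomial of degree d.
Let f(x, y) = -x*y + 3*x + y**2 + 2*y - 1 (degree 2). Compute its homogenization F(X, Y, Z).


F(X, Y, Z) = -X*Y + 3*X*Z + Y**2 + 2*Y*Z - Z**2

deg(f) = 2.
Substitute x = X/Z, y = Y/Z into f, then multiply by Z^2.
  monomial -1·x^1·y^1 ↦ -1·X^1·Y^1·Z^0.
  monomial 3·x^1·y^0 ↦ 3·X^1·Y^0·Z^1.
  monomial 1·x^0·y^2 ↦ 1·X^0·Y^2·Z^0.
  monomial 2·x^0·y^1 ↦ 2·X^0·Y^1·Z^1.
  monomial -1·x^0·y^0 ↦ -1·X^0·Y^0·Z^2.
Collecting: F(X, Y, Z) = -X*Y + 3*X*Z + Y**2 + 2*Y*Z - Z**2.


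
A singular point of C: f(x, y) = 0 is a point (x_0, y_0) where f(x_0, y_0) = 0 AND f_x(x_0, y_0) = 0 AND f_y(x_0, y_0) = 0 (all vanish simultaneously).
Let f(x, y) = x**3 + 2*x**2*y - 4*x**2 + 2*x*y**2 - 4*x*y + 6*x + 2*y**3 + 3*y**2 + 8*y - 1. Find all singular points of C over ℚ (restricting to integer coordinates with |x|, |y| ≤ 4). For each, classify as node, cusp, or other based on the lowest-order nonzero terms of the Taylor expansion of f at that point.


Singular points: {(2, -1)}; classification: cusp.

Compute partial derivatives:
  f_x = 3*x**2 + 4*x*y - 8*x + 2*y**2 - 4*y + 6.
  f_y = 2*x**2 + 4*x*y - 4*x + 6*y**2 + 6*y + 8.
Scan x_0 ∈ {−4, ..., 4}. For each x_0, f_y(x_0, y) is a polynomial in y; find its integer roots y ∈ {−4, ..., 4}, then test f_x and f at those candidates.
  x = -4: f_y(-4, y) = 6*y**2 - 10*y + 56; no integer root y with |y| ≤ 4.
  x = -3: f_y(-3, y) = 6*y**2 - 6*y + 38; no integer root y with |y| ≤ 4.
  x = -2: f_y(-2, y) = 6*y**2 - 2*y + 24; no integer root y with |y| ≤ 4.
  x = -1: f_y(-1, y) = 6*y**2 + 2*y + 14; no integer root y with |y| ≤ 4.
  x = 0: f_y(0, y) = 6*y**2 + 6*y + 8; no integer root y with |y| ≤ 4.
  x = 1: f_y(1, y) = 6*y**2 + 10*y + 6; no integer root y with |y| ≤ 4.
  x = 2: f_y(2, y) = 6*y**2 + 14*y + 8; vanishes at y ∈ {-1}. (2, -1): f_x = 0, f = 0 — SINGULAR.
  x = 3: f_y(3, y) = 6*y**2 + 18*y + 14; no integer root y with |y| ≤ 4.
  x = 4: f_y(4, y) = 6*y**2 + 22*y + 24; no integer root y with |y| ≤ 4.
Only singular point on the grid: (2, -1).
Classify: substitute x = 2 + u, y = -1 + v and expand: f = u**3 + 2*u**2*v + 2*u*v**2 + 2*v**3 + v**2.
No constant or linear terms (consistent with a singular point). Quadratic part: v**2. Cubic part: u**3 + 2*u**2*v + 2*u*v**2 + 2*v**3.
The quadratic part v**2 is a perfect square, so there is a single (double) tangent line v = 0, i.e. y = -1. Restricting the cubic part to that line (v = 0) leaves u**3 ≠ 0, so f is not divisible by v and the branch is v² ≈ -u**3 to lowest order — this is a cusp.
Classification: cusp.


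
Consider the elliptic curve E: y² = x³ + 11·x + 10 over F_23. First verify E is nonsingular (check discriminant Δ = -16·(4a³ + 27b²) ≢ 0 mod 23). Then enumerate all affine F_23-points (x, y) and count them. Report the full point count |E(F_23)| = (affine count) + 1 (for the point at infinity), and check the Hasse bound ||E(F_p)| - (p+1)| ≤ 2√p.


Affine points = {(3, 1), (3, 22), (4, 7), (4, 16), (5, 11), (5, 12), (6, 4), (6, 19), (7, 4), (7, 19), (8, 9), (8, 14), (10, 4), (10, 19), (11, 6), (11, 17), (13, 2), (13, 21), (15, 10), (15, 13), (16, 2), (16, 21), (17, 2), (17, 21), (21, 7), (21, 16)}; affine count = 26; |E(F_23)| = 27.

Discriminant check: Δ ∝ 4a³ + 27b² = 4·11³ + 27·10² = 4·1331 + 27·100 ≡ 20 (mod 23). Nonzero ⇒ E is nonsingular.
For each x ∈ F_23, compute rhs = x³ + 11·x + 10 mod 23, then count y ∈ F_23 with y² ≡ rhs.
  x = 0: rhs = 10, matching y values: none (0 points).
  x = 1: rhs = 22, matching y values: none (0 points).
  x = 2: rhs = 17, matching y values: none (0 points).
  x = 3: rhs = 1, matching y values: 1, 22 (2 points).
  x = 4: rhs = 3, matching y values: 7, 16 (2 points).
  x = 5: rhs = 6, matching y values: 11, 12 (2 points).
  x = 6: rhs = 16, matching y values: 4, 19 (2 points).
  x = 7: rhs = 16, matching y values: 4, 19 (2 points).
  x = 8: rhs = 12, matching y values: 9, 14 (2 points).
  x = 9: rhs = 10, matching y values: none (0 points).
  x = 10: rhs = 16, matching y values: 4, 19 (2 points).
  x = 11: rhs = 13, matching y values: 6, 17 (2 points).
  x = 12: rhs = 7, matching y values: none (0 points).
  x = 13: rhs = 4, matching y values: 2, 21 (2 points).
  x = 14: rhs = 10, matching y values: none (0 points).
  x = 15: rhs = 8, matching y values: 10, 13 (2 points).
  x = 16: rhs = 4, matching y values: 2, 21 (2 points).
  x = 17: rhs = 4, matching y values: 2, 21 (2 points).
  x = 18: rhs = 14, matching y values: none (0 points).
  x = 19: rhs = 17, matching y values: none (0 points).
  x = 20: rhs = 19, matching y values: none (0 points).
  x = 21: rhs = 3, matching y values: 7, 16 (2 points).
  x = 22: rhs = 21, matching y values: none (0 points).
Total affine count: 26.
Full point count |E(F_23)| = 26 + 1 = 27.
Hasse bound: |27 − (23+1)| = |3| = 3 ≤ 2√23 ≈ 9.5917 ✓.


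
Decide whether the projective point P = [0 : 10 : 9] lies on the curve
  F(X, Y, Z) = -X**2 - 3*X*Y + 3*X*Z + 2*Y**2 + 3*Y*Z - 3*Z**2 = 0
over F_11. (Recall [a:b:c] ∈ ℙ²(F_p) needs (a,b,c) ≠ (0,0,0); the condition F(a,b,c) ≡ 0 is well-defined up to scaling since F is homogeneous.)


F(0,10,9) ≡ 7 (mod 11); P is NOT on the curve.

Evaluate F(0, 10, 9) term-by-term (mod 11).
  -X**2 ↦ -1·0·1·1 = 0
  -3*X*Y ↦ -3·0·10·1 = 0
  3*X*Z ↦ 3·0·1·9 = 0
  2*Y**2 ↦ 2·1·100·1 = 200
  3*Y*Z ↦ 3·1·10·9 = 270
  -3*Z**2 ↦ -3·1·1·81 = -243
Sum: F(0, 10, 9) = (0) + (0) + (0) + (200) + (270) + (-243) = 227.
Reducing mod 11: 227 ≡ 7 (mod 11).
Since F(a, b, c) ≡ 7 ≠ 0 (mod 11), P does NOT lie on the curve.


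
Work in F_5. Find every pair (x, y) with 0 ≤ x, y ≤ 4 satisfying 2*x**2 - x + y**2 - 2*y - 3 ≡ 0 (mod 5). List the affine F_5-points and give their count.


Affine F_5-points: {(0, 3), (0, 4), (3, 3), (3, 4), (4, 0), (4, 2)}; count = 6.

For each of the 25 pairs (x, y) ∈ F_5², evaluate f(x, y) mod 5. Record the zeros.
  x = 0: [0↦2, 1↦1, 2↦2, 3↦0, 4↦0]  zeros at y ∈ {3, 4}
  x = 1: [0↦3, 1↦2, 2↦3, 3↦1, 4↦1]  zeros at y ∈ ∅
  x = 2: [0↦3, 1↦2, 2↦3, 3↦1, 4↦1]  zeros at y ∈ ∅
  x = 3: [0↦2, 1↦1, 2↦2, 3↦0, 4↦0]  zeros at y ∈ {3, 4}
  x = 4: [0↦0, 1↦4, 2↦0, 3↦3, 4↦3]  zeros at y ∈ {0, 2}
Collecting zeros: affine points = {(0, 3), (0, 4), (3, 3), (3, 4), (4, 0), (4, 2)}.
Total count |C(F_5)_aff| = 6.
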